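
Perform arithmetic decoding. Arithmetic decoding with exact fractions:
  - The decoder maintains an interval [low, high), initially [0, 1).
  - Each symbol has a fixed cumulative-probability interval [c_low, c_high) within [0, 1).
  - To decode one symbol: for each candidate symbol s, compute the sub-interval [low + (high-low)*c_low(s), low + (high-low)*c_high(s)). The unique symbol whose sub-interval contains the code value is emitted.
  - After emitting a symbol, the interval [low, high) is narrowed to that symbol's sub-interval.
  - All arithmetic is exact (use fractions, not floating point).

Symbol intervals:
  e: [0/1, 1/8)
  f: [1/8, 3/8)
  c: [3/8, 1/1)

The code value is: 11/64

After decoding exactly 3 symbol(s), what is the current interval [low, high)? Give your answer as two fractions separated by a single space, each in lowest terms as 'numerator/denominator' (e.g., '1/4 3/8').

Answer: 21/128 23/128

Derivation:
Step 1: interval [0/1, 1/1), width = 1/1 - 0/1 = 1/1
  'e': [0/1 + 1/1*0/1, 0/1 + 1/1*1/8) = [0/1, 1/8)
  'f': [0/1 + 1/1*1/8, 0/1 + 1/1*3/8) = [1/8, 3/8) <- contains code 11/64
  'c': [0/1 + 1/1*3/8, 0/1 + 1/1*1/1) = [3/8, 1/1)
  emit 'f', narrow to [1/8, 3/8)
Step 2: interval [1/8, 3/8), width = 3/8 - 1/8 = 1/4
  'e': [1/8 + 1/4*0/1, 1/8 + 1/4*1/8) = [1/8, 5/32)
  'f': [1/8 + 1/4*1/8, 1/8 + 1/4*3/8) = [5/32, 7/32) <- contains code 11/64
  'c': [1/8 + 1/4*3/8, 1/8 + 1/4*1/1) = [7/32, 3/8)
  emit 'f', narrow to [5/32, 7/32)
Step 3: interval [5/32, 7/32), width = 7/32 - 5/32 = 1/16
  'e': [5/32 + 1/16*0/1, 5/32 + 1/16*1/8) = [5/32, 21/128)
  'f': [5/32 + 1/16*1/8, 5/32 + 1/16*3/8) = [21/128, 23/128) <- contains code 11/64
  'c': [5/32 + 1/16*3/8, 5/32 + 1/16*1/1) = [23/128, 7/32)
  emit 'f', narrow to [21/128, 23/128)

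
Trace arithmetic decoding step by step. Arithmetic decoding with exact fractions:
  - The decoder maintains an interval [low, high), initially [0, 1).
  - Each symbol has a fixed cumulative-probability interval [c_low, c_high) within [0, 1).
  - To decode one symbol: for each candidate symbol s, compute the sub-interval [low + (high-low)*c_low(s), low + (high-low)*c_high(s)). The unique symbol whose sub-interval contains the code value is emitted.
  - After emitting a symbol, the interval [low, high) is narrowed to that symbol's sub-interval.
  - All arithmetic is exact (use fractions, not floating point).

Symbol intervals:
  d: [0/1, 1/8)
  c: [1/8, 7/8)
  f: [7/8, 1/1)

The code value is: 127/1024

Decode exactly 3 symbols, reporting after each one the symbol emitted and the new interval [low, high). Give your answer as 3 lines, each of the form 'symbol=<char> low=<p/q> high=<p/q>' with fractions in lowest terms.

Answer: symbol=d low=0/1 high=1/8
symbol=f low=7/64 high=1/8
symbol=f low=63/512 high=1/8

Derivation:
Step 1: interval [0/1, 1/1), width = 1/1 - 0/1 = 1/1
  'd': [0/1 + 1/1*0/1, 0/1 + 1/1*1/8) = [0/1, 1/8) <- contains code 127/1024
  'c': [0/1 + 1/1*1/8, 0/1 + 1/1*7/8) = [1/8, 7/8)
  'f': [0/1 + 1/1*7/8, 0/1 + 1/1*1/1) = [7/8, 1/1)
  emit 'd', narrow to [0/1, 1/8)
Step 2: interval [0/1, 1/8), width = 1/8 - 0/1 = 1/8
  'd': [0/1 + 1/8*0/1, 0/1 + 1/8*1/8) = [0/1, 1/64)
  'c': [0/1 + 1/8*1/8, 0/1 + 1/8*7/8) = [1/64, 7/64)
  'f': [0/1 + 1/8*7/8, 0/1 + 1/8*1/1) = [7/64, 1/8) <- contains code 127/1024
  emit 'f', narrow to [7/64, 1/8)
Step 3: interval [7/64, 1/8), width = 1/8 - 7/64 = 1/64
  'd': [7/64 + 1/64*0/1, 7/64 + 1/64*1/8) = [7/64, 57/512)
  'c': [7/64 + 1/64*1/8, 7/64 + 1/64*7/8) = [57/512, 63/512)
  'f': [7/64 + 1/64*7/8, 7/64 + 1/64*1/1) = [63/512, 1/8) <- contains code 127/1024
  emit 'f', narrow to [63/512, 1/8)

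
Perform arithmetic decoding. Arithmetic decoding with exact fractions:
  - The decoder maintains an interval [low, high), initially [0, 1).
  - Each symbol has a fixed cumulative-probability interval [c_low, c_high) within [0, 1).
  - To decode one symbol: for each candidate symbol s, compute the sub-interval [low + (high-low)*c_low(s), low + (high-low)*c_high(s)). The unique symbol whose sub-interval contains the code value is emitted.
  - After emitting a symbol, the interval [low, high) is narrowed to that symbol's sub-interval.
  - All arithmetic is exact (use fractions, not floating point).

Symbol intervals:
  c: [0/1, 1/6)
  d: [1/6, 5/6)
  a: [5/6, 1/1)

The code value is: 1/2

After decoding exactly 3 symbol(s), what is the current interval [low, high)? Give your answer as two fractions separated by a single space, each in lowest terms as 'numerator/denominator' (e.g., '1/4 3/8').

Step 1: interval [0/1, 1/1), width = 1/1 - 0/1 = 1/1
  'c': [0/1 + 1/1*0/1, 0/1 + 1/1*1/6) = [0/1, 1/6)
  'd': [0/1 + 1/1*1/6, 0/1 + 1/1*5/6) = [1/6, 5/6) <- contains code 1/2
  'a': [0/1 + 1/1*5/6, 0/1 + 1/1*1/1) = [5/6, 1/1)
  emit 'd', narrow to [1/6, 5/6)
Step 2: interval [1/6, 5/6), width = 5/6 - 1/6 = 2/3
  'c': [1/6 + 2/3*0/1, 1/6 + 2/3*1/6) = [1/6, 5/18)
  'd': [1/6 + 2/3*1/6, 1/6 + 2/3*5/6) = [5/18, 13/18) <- contains code 1/2
  'a': [1/6 + 2/3*5/6, 1/6 + 2/3*1/1) = [13/18, 5/6)
  emit 'd', narrow to [5/18, 13/18)
Step 3: interval [5/18, 13/18), width = 13/18 - 5/18 = 4/9
  'c': [5/18 + 4/9*0/1, 5/18 + 4/9*1/6) = [5/18, 19/54)
  'd': [5/18 + 4/9*1/6, 5/18 + 4/9*5/6) = [19/54, 35/54) <- contains code 1/2
  'a': [5/18 + 4/9*5/6, 5/18 + 4/9*1/1) = [35/54, 13/18)
  emit 'd', narrow to [19/54, 35/54)

Answer: 19/54 35/54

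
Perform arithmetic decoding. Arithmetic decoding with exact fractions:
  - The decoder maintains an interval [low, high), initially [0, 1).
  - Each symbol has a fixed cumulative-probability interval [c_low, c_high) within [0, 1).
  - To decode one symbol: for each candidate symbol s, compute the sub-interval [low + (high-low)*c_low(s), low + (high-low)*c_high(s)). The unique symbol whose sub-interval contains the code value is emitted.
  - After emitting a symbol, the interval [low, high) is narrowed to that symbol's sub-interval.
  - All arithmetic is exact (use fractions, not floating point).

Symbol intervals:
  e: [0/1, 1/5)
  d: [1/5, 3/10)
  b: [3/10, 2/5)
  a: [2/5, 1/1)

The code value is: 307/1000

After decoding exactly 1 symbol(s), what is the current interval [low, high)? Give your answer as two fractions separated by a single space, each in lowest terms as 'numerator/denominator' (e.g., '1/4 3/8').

Step 1: interval [0/1, 1/1), width = 1/1 - 0/1 = 1/1
  'e': [0/1 + 1/1*0/1, 0/1 + 1/1*1/5) = [0/1, 1/5)
  'd': [0/1 + 1/1*1/5, 0/1 + 1/1*3/10) = [1/5, 3/10)
  'b': [0/1 + 1/1*3/10, 0/1 + 1/1*2/5) = [3/10, 2/5) <- contains code 307/1000
  'a': [0/1 + 1/1*2/5, 0/1 + 1/1*1/1) = [2/5, 1/1)
  emit 'b', narrow to [3/10, 2/5)

Answer: 3/10 2/5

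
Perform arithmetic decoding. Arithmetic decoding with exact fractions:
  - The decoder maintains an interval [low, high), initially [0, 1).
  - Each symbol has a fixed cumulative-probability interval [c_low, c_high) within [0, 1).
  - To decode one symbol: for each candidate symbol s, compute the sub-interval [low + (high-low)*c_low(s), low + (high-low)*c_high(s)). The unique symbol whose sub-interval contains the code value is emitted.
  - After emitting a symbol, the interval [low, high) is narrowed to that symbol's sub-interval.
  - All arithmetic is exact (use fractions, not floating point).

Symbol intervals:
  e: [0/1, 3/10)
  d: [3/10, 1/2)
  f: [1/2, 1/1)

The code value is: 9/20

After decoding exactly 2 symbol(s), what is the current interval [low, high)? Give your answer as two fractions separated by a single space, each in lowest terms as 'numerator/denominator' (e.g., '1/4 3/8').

Answer: 2/5 1/2

Derivation:
Step 1: interval [0/1, 1/1), width = 1/1 - 0/1 = 1/1
  'e': [0/1 + 1/1*0/1, 0/1 + 1/1*3/10) = [0/1, 3/10)
  'd': [0/1 + 1/1*3/10, 0/1 + 1/1*1/2) = [3/10, 1/2) <- contains code 9/20
  'f': [0/1 + 1/1*1/2, 0/1 + 1/1*1/1) = [1/2, 1/1)
  emit 'd', narrow to [3/10, 1/2)
Step 2: interval [3/10, 1/2), width = 1/2 - 3/10 = 1/5
  'e': [3/10 + 1/5*0/1, 3/10 + 1/5*3/10) = [3/10, 9/25)
  'd': [3/10 + 1/5*3/10, 3/10 + 1/5*1/2) = [9/25, 2/5)
  'f': [3/10 + 1/5*1/2, 3/10 + 1/5*1/1) = [2/5, 1/2) <- contains code 9/20
  emit 'f', narrow to [2/5, 1/2)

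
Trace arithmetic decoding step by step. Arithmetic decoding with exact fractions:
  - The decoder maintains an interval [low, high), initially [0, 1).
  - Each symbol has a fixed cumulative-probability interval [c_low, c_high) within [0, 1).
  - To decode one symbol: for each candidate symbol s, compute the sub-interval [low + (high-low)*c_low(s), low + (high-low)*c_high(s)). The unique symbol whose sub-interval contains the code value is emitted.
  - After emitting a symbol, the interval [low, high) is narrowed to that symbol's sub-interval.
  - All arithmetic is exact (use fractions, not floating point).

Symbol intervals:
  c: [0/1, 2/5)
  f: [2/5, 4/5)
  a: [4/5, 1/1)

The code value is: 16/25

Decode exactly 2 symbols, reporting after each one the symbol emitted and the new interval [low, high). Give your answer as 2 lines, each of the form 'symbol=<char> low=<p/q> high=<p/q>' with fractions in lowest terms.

Answer: symbol=f low=2/5 high=4/5
symbol=f low=14/25 high=18/25

Derivation:
Step 1: interval [0/1, 1/1), width = 1/1 - 0/1 = 1/1
  'c': [0/1 + 1/1*0/1, 0/1 + 1/1*2/5) = [0/1, 2/5)
  'f': [0/1 + 1/1*2/5, 0/1 + 1/1*4/5) = [2/5, 4/5) <- contains code 16/25
  'a': [0/1 + 1/1*4/5, 0/1 + 1/1*1/1) = [4/5, 1/1)
  emit 'f', narrow to [2/5, 4/5)
Step 2: interval [2/5, 4/5), width = 4/5 - 2/5 = 2/5
  'c': [2/5 + 2/5*0/1, 2/5 + 2/5*2/5) = [2/5, 14/25)
  'f': [2/5 + 2/5*2/5, 2/5 + 2/5*4/5) = [14/25, 18/25) <- contains code 16/25
  'a': [2/5 + 2/5*4/5, 2/5 + 2/5*1/1) = [18/25, 4/5)
  emit 'f', narrow to [14/25, 18/25)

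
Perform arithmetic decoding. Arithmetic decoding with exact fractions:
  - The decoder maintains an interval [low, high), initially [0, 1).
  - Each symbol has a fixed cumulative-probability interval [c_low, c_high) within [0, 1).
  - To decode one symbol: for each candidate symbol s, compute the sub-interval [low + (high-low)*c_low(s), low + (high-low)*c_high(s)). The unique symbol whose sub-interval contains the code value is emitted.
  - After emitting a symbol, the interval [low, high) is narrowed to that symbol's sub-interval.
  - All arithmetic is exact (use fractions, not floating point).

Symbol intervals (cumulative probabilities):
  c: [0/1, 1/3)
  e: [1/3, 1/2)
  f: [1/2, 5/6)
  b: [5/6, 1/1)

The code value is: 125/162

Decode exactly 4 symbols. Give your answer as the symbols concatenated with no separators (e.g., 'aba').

Step 1: interval [0/1, 1/1), width = 1/1 - 0/1 = 1/1
  'c': [0/1 + 1/1*0/1, 0/1 + 1/1*1/3) = [0/1, 1/3)
  'e': [0/1 + 1/1*1/3, 0/1 + 1/1*1/2) = [1/3, 1/2)
  'f': [0/1 + 1/1*1/2, 0/1 + 1/1*5/6) = [1/2, 5/6) <- contains code 125/162
  'b': [0/1 + 1/1*5/6, 0/1 + 1/1*1/1) = [5/6, 1/1)
  emit 'f', narrow to [1/2, 5/6)
Step 2: interval [1/2, 5/6), width = 5/6 - 1/2 = 1/3
  'c': [1/2 + 1/3*0/1, 1/2 + 1/3*1/3) = [1/2, 11/18)
  'e': [1/2 + 1/3*1/3, 1/2 + 1/3*1/2) = [11/18, 2/3)
  'f': [1/2 + 1/3*1/2, 1/2 + 1/3*5/6) = [2/3, 7/9) <- contains code 125/162
  'b': [1/2 + 1/3*5/6, 1/2 + 1/3*1/1) = [7/9, 5/6)
  emit 'f', narrow to [2/3, 7/9)
Step 3: interval [2/3, 7/9), width = 7/9 - 2/3 = 1/9
  'c': [2/3 + 1/9*0/1, 2/3 + 1/9*1/3) = [2/3, 19/27)
  'e': [2/3 + 1/9*1/3, 2/3 + 1/9*1/2) = [19/27, 13/18)
  'f': [2/3 + 1/9*1/2, 2/3 + 1/9*5/6) = [13/18, 41/54)
  'b': [2/3 + 1/9*5/6, 2/3 + 1/9*1/1) = [41/54, 7/9) <- contains code 125/162
  emit 'b', narrow to [41/54, 7/9)
Step 4: interval [41/54, 7/9), width = 7/9 - 41/54 = 1/54
  'c': [41/54 + 1/54*0/1, 41/54 + 1/54*1/3) = [41/54, 62/81)
  'e': [41/54 + 1/54*1/3, 41/54 + 1/54*1/2) = [62/81, 83/108)
  'f': [41/54 + 1/54*1/2, 41/54 + 1/54*5/6) = [83/108, 251/324) <- contains code 125/162
  'b': [41/54 + 1/54*5/6, 41/54 + 1/54*1/1) = [251/324, 7/9)
  emit 'f', narrow to [83/108, 251/324)

Answer: ffbf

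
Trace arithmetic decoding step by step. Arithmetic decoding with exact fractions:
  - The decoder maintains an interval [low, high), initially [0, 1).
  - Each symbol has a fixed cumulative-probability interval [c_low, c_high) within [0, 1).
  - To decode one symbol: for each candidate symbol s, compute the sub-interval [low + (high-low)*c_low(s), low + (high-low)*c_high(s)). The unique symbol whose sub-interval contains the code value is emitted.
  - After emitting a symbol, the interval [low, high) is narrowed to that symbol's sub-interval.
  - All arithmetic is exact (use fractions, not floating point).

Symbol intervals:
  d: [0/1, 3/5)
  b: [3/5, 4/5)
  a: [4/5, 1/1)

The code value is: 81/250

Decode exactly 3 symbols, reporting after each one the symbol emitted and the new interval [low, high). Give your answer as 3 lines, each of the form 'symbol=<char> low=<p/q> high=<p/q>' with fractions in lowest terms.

Answer: symbol=d low=0/1 high=3/5
symbol=d low=0/1 high=9/25
symbol=a low=36/125 high=9/25

Derivation:
Step 1: interval [0/1, 1/1), width = 1/1 - 0/1 = 1/1
  'd': [0/1 + 1/1*0/1, 0/1 + 1/1*3/5) = [0/1, 3/5) <- contains code 81/250
  'b': [0/1 + 1/1*3/5, 0/1 + 1/1*4/5) = [3/5, 4/5)
  'a': [0/1 + 1/1*4/5, 0/1 + 1/1*1/1) = [4/5, 1/1)
  emit 'd', narrow to [0/1, 3/5)
Step 2: interval [0/1, 3/5), width = 3/5 - 0/1 = 3/5
  'd': [0/1 + 3/5*0/1, 0/1 + 3/5*3/5) = [0/1, 9/25) <- contains code 81/250
  'b': [0/1 + 3/5*3/5, 0/1 + 3/5*4/5) = [9/25, 12/25)
  'a': [0/1 + 3/5*4/5, 0/1 + 3/5*1/1) = [12/25, 3/5)
  emit 'd', narrow to [0/1, 9/25)
Step 3: interval [0/1, 9/25), width = 9/25 - 0/1 = 9/25
  'd': [0/1 + 9/25*0/1, 0/1 + 9/25*3/5) = [0/1, 27/125)
  'b': [0/1 + 9/25*3/5, 0/1 + 9/25*4/5) = [27/125, 36/125)
  'a': [0/1 + 9/25*4/5, 0/1 + 9/25*1/1) = [36/125, 9/25) <- contains code 81/250
  emit 'a', narrow to [36/125, 9/25)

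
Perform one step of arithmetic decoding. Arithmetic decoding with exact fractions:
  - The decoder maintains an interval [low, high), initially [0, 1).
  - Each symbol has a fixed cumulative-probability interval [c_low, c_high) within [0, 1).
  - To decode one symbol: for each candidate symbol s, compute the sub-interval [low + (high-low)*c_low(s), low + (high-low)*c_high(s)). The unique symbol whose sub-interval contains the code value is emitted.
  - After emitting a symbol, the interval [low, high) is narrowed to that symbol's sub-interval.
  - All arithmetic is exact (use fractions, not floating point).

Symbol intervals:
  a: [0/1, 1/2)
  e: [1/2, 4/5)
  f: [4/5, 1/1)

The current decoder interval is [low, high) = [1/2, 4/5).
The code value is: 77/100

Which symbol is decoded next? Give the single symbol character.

Interval width = high − low = 4/5 − 1/2 = 3/10
Scaled code = (code − low) / width = (77/100 − 1/2) / 3/10 = 9/10
  a: [0/1, 1/2) 
  e: [1/2, 4/5) 
  f: [4/5, 1/1) ← scaled code falls here ✓

Answer: f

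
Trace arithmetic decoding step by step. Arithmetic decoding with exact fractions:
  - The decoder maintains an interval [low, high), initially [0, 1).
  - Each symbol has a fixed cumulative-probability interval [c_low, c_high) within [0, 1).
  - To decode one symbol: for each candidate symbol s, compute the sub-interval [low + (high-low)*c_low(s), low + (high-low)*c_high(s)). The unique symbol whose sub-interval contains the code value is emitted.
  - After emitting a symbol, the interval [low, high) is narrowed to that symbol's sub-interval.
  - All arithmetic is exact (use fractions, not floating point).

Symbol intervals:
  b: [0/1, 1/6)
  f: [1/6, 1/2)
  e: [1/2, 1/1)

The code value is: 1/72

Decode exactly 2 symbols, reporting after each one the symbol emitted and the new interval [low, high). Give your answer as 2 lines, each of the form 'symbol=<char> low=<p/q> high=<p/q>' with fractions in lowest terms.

Answer: symbol=b low=0/1 high=1/6
symbol=b low=0/1 high=1/36

Derivation:
Step 1: interval [0/1, 1/1), width = 1/1 - 0/1 = 1/1
  'b': [0/1 + 1/1*0/1, 0/1 + 1/1*1/6) = [0/1, 1/6) <- contains code 1/72
  'f': [0/1 + 1/1*1/6, 0/1 + 1/1*1/2) = [1/6, 1/2)
  'e': [0/1 + 1/1*1/2, 0/1 + 1/1*1/1) = [1/2, 1/1)
  emit 'b', narrow to [0/1, 1/6)
Step 2: interval [0/1, 1/6), width = 1/6 - 0/1 = 1/6
  'b': [0/1 + 1/6*0/1, 0/1 + 1/6*1/6) = [0/1, 1/36) <- contains code 1/72
  'f': [0/1 + 1/6*1/6, 0/1 + 1/6*1/2) = [1/36, 1/12)
  'e': [0/1 + 1/6*1/2, 0/1 + 1/6*1/1) = [1/12, 1/6)
  emit 'b', narrow to [0/1, 1/36)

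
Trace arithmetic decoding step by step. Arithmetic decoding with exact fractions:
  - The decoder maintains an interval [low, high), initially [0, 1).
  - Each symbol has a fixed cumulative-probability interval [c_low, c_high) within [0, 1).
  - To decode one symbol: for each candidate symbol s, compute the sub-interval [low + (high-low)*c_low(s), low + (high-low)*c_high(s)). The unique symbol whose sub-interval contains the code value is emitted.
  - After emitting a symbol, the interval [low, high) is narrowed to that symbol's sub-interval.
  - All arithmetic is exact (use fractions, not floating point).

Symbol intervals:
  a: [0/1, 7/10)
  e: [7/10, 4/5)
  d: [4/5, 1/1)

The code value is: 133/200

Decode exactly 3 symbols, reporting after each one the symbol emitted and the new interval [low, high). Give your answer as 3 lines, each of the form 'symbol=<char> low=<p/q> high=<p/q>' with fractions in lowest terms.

Answer: symbol=a low=0/1 high=7/10
symbol=d low=14/25 high=7/10
symbol=e low=329/500 high=84/125

Derivation:
Step 1: interval [0/1, 1/1), width = 1/1 - 0/1 = 1/1
  'a': [0/1 + 1/1*0/1, 0/1 + 1/1*7/10) = [0/1, 7/10) <- contains code 133/200
  'e': [0/1 + 1/1*7/10, 0/1 + 1/1*4/5) = [7/10, 4/5)
  'd': [0/1 + 1/1*4/5, 0/1 + 1/1*1/1) = [4/5, 1/1)
  emit 'a', narrow to [0/1, 7/10)
Step 2: interval [0/1, 7/10), width = 7/10 - 0/1 = 7/10
  'a': [0/1 + 7/10*0/1, 0/1 + 7/10*7/10) = [0/1, 49/100)
  'e': [0/1 + 7/10*7/10, 0/1 + 7/10*4/5) = [49/100, 14/25)
  'd': [0/1 + 7/10*4/5, 0/1 + 7/10*1/1) = [14/25, 7/10) <- contains code 133/200
  emit 'd', narrow to [14/25, 7/10)
Step 3: interval [14/25, 7/10), width = 7/10 - 14/25 = 7/50
  'a': [14/25 + 7/50*0/1, 14/25 + 7/50*7/10) = [14/25, 329/500)
  'e': [14/25 + 7/50*7/10, 14/25 + 7/50*4/5) = [329/500, 84/125) <- contains code 133/200
  'd': [14/25 + 7/50*4/5, 14/25 + 7/50*1/1) = [84/125, 7/10)
  emit 'e', narrow to [329/500, 84/125)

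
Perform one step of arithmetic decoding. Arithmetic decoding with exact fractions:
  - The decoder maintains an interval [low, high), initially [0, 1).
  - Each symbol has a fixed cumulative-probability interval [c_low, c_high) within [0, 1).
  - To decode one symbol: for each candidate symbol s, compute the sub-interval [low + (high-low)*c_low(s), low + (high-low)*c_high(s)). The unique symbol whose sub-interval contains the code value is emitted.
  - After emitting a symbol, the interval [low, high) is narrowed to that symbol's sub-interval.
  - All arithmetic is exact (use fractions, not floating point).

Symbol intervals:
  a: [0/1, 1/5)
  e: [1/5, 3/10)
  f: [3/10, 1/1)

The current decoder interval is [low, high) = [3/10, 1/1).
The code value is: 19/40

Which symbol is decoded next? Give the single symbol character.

Interval width = high − low = 1/1 − 3/10 = 7/10
Scaled code = (code − low) / width = (19/40 − 3/10) / 7/10 = 1/4
  a: [0/1, 1/5) 
  e: [1/5, 3/10) ← scaled code falls here ✓
  f: [3/10, 1/1) 

Answer: e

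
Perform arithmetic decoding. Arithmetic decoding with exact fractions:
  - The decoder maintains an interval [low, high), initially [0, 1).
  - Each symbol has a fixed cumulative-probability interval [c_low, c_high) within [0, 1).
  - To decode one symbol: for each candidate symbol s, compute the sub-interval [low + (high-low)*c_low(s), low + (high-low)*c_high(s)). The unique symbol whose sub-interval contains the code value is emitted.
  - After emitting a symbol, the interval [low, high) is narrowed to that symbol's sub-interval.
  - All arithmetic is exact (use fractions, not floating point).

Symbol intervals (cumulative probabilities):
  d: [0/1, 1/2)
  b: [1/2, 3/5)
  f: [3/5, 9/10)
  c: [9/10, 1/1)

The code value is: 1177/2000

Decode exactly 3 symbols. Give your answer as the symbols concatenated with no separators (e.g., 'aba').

Answer: bfc

Derivation:
Step 1: interval [0/1, 1/1), width = 1/1 - 0/1 = 1/1
  'd': [0/1 + 1/1*0/1, 0/1 + 1/1*1/2) = [0/1, 1/2)
  'b': [0/1 + 1/1*1/2, 0/1 + 1/1*3/5) = [1/2, 3/5) <- contains code 1177/2000
  'f': [0/1 + 1/1*3/5, 0/1 + 1/1*9/10) = [3/5, 9/10)
  'c': [0/1 + 1/1*9/10, 0/1 + 1/1*1/1) = [9/10, 1/1)
  emit 'b', narrow to [1/2, 3/5)
Step 2: interval [1/2, 3/5), width = 3/5 - 1/2 = 1/10
  'd': [1/2 + 1/10*0/1, 1/2 + 1/10*1/2) = [1/2, 11/20)
  'b': [1/2 + 1/10*1/2, 1/2 + 1/10*3/5) = [11/20, 14/25)
  'f': [1/2 + 1/10*3/5, 1/2 + 1/10*9/10) = [14/25, 59/100) <- contains code 1177/2000
  'c': [1/2 + 1/10*9/10, 1/2 + 1/10*1/1) = [59/100, 3/5)
  emit 'f', narrow to [14/25, 59/100)
Step 3: interval [14/25, 59/100), width = 59/100 - 14/25 = 3/100
  'd': [14/25 + 3/100*0/1, 14/25 + 3/100*1/2) = [14/25, 23/40)
  'b': [14/25 + 3/100*1/2, 14/25 + 3/100*3/5) = [23/40, 289/500)
  'f': [14/25 + 3/100*3/5, 14/25 + 3/100*9/10) = [289/500, 587/1000)
  'c': [14/25 + 3/100*9/10, 14/25 + 3/100*1/1) = [587/1000, 59/100) <- contains code 1177/2000
  emit 'c', narrow to [587/1000, 59/100)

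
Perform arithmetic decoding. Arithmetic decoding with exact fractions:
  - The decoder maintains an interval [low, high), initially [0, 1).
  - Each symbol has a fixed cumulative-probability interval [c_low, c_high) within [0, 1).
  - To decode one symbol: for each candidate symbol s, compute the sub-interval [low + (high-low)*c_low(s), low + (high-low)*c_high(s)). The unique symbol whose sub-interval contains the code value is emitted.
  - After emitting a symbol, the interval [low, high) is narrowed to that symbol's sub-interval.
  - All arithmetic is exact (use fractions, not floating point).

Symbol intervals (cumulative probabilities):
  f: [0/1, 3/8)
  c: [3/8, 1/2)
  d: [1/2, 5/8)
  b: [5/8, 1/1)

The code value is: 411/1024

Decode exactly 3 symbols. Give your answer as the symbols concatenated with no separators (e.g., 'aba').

Answer: cfd

Derivation:
Step 1: interval [0/1, 1/1), width = 1/1 - 0/1 = 1/1
  'f': [0/1 + 1/1*0/1, 0/1 + 1/1*3/8) = [0/1, 3/8)
  'c': [0/1 + 1/1*3/8, 0/1 + 1/1*1/2) = [3/8, 1/2) <- contains code 411/1024
  'd': [0/1 + 1/1*1/2, 0/1 + 1/1*5/8) = [1/2, 5/8)
  'b': [0/1 + 1/1*5/8, 0/1 + 1/1*1/1) = [5/8, 1/1)
  emit 'c', narrow to [3/8, 1/2)
Step 2: interval [3/8, 1/2), width = 1/2 - 3/8 = 1/8
  'f': [3/8 + 1/8*0/1, 3/8 + 1/8*3/8) = [3/8, 27/64) <- contains code 411/1024
  'c': [3/8 + 1/8*3/8, 3/8 + 1/8*1/2) = [27/64, 7/16)
  'd': [3/8 + 1/8*1/2, 3/8 + 1/8*5/8) = [7/16, 29/64)
  'b': [3/8 + 1/8*5/8, 3/8 + 1/8*1/1) = [29/64, 1/2)
  emit 'f', narrow to [3/8, 27/64)
Step 3: interval [3/8, 27/64), width = 27/64 - 3/8 = 3/64
  'f': [3/8 + 3/64*0/1, 3/8 + 3/64*3/8) = [3/8, 201/512)
  'c': [3/8 + 3/64*3/8, 3/8 + 3/64*1/2) = [201/512, 51/128)
  'd': [3/8 + 3/64*1/2, 3/8 + 3/64*5/8) = [51/128, 207/512) <- contains code 411/1024
  'b': [3/8 + 3/64*5/8, 3/8 + 3/64*1/1) = [207/512, 27/64)
  emit 'd', narrow to [51/128, 207/512)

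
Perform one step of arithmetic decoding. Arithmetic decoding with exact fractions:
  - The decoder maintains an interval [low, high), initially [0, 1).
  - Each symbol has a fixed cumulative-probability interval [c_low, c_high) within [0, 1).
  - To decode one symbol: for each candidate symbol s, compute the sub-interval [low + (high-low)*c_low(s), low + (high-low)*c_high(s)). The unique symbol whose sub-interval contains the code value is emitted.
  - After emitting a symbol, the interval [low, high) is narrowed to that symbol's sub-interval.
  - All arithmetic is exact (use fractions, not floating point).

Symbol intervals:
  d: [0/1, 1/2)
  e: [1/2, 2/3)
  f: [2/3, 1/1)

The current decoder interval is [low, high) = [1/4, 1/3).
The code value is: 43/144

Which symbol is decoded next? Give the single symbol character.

Answer: e

Derivation:
Interval width = high − low = 1/3 − 1/4 = 1/12
Scaled code = (code − low) / width = (43/144 − 1/4) / 1/12 = 7/12
  d: [0/1, 1/2) 
  e: [1/2, 2/3) ← scaled code falls here ✓
  f: [2/3, 1/1) 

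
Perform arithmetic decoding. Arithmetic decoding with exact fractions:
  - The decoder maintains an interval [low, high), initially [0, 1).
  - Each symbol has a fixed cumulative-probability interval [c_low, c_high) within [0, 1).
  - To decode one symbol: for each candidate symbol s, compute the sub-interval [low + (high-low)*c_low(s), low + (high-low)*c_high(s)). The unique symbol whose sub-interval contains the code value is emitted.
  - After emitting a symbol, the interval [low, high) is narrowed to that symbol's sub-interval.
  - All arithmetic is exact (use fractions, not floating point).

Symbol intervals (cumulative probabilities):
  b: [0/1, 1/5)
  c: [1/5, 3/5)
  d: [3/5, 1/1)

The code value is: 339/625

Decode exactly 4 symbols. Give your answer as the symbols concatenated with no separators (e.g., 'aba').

Step 1: interval [0/1, 1/1), width = 1/1 - 0/1 = 1/1
  'b': [0/1 + 1/1*0/1, 0/1 + 1/1*1/5) = [0/1, 1/5)
  'c': [0/1 + 1/1*1/5, 0/1 + 1/1*3/5) = [1/5, 3/5) <- contains code 339/625
  'd': [0/1 + 1/1*3/5, 0/1 + 1/1*1/1) = [3/5, 1/1)
  emit 'c', narrow to [1/5, 3/5)
Step 2: interval [1/5, 3/5), width = 3/5 - 1/5 = 2/5
  'b': [1/5 + 2/5*0/1, 1/5 + 2/5*1/5) = [1/5, 7/25)
  'c': [1/5 + 2/5*1/5, 1/5 + 2/5*3/5) = [7/25, 11/25)
  'd': [1/5 + 2/5*3/5, 1/5 + 2/5*1/1) = [11/25, 3/5) <- contains code 339/625
  emit 'd', narrow to [11/25, 3/5)
Step 3: interval [11/25, 3/5), width = 3/5 - 11/25 = 4/25
  'b': [11/25 + 4/25*0/1, 11/25 + 4/25*1/5) = [11/25, 59/125)
  'c': [11/25 + 4/25*1/5, 11/25 + 4/25*3/5) = [59/125, 67/125)
  'd': [11/25 + 4/25*3/5, 11/25 + 4/25*1/1) = [67/125, 3/5) <- contains code 339/625
  emit 'd', narrow to [67/125, 3/5)
Step 4: interval [67/125, 3/5), width = 3/5 - 67/125 = 8/125
  'b': [67/125 + 8/125*0/1, 67/125 + 8/125*1/5) = [67/125, 343/625) <- contains code 339/625
  'c': [67/125 + 8/125*1/5, 67/125 + 8/125*3/5) = [343/625, 359/625)
  'd': [67/125 + 8/125*3/5, 67/125 + 8/125*1/1) = [359/625, 3/5)
  emit 'b', narrow to [67/125, 343/625)

Answer: cddb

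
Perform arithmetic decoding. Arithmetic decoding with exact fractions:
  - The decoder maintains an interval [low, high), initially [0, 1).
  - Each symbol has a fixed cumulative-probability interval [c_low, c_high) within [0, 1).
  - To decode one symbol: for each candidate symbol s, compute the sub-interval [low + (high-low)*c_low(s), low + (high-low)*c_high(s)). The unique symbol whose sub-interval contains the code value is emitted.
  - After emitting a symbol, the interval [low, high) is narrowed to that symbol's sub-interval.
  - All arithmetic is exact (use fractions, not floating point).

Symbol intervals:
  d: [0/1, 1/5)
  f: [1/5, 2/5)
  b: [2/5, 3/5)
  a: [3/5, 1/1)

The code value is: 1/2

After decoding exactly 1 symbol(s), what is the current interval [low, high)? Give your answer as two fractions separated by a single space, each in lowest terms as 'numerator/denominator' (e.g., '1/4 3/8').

Answer: 2/5 3/5

Derivation:
Step 1: interval [0/1, 1/1), width = 1/1 - 0/1 = 1/1
  'd': [0/1 + 1/1*0/1, 0/1 + 1/1*1/5) = [0/1, 1/5)
  'f': [0/1 + 1/1*1/5, 0/1 + 1/1*2/5) = [1/5, 2/5)
  'b': [0/1 + 1/1*2/5, 0/1 + 1/1*3/5) = [2/5, 3/5) <- contains code 1/2
  'a': [0/1 + 1/1*3/5, 0/1 + 1/1*1/1) = [3/5, 1/1)
  emit 'b', narrow to [2/5, 3/5)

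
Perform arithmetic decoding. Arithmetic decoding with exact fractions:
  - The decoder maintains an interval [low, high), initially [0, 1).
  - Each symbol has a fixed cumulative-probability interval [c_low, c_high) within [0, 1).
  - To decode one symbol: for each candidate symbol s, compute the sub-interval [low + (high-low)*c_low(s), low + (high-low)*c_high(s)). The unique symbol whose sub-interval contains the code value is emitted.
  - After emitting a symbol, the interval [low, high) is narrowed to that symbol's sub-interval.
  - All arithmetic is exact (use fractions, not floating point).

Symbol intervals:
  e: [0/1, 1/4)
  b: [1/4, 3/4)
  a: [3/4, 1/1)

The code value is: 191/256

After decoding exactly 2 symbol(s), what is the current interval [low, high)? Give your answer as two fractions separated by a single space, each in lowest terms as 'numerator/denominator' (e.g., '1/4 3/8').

Answer: 5/8 3/4

Derivation:
Step 1: interval [0/1, 1/1), width = 1/1 - 0/1 = 1/1
  'e': [0/1 + 1/1*0/1, 0/1 + 1/1*1/4) = [0/1, 1/4)
  'b': [0/1 + 1/1*1/4, 0/1 + 1/1*3/4) = [1/4, 3/4) <- contains code 191/256
  'a': [0/1 + 1/1*3/4, 0/1 + 1/1*1/1) = [3/4, 1/1)
  emit 'b', narrow to [1/4, 3/4)
Step 2: interval [1/4, 3/4), width = 3/4 - 1/4 = 1/2
  'e': [1/4 + 1/2*0/1, 1/4 + 1/2*1/4) = [1/4, 3/8)
  'b': [1/4 + 1/2*1/4, 1/4 + 1/2*3/4) = [3/8, 5/8)
  'a': [1/4 + 1/2*3/4, 1/4 + 1/2*1/1) = [5/8, 3/4) <- contains code 191/256
  emit 'a', narrow to [5/8, 3/4)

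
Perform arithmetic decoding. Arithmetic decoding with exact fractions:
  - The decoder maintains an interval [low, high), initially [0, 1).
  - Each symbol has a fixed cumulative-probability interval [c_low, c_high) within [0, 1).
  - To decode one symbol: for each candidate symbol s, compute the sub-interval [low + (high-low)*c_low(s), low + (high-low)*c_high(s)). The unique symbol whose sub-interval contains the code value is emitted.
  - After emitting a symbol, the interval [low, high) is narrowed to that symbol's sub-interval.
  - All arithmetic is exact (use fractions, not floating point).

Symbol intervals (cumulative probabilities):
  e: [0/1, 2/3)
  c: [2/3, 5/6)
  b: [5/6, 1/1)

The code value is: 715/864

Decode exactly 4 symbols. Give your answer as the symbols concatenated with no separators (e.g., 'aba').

Step 1: interval [0/1, 1/1), width = 1/1 - 0/1 = 1/1
  'e': [0/1 + 1/1*0/1, 0/1 + 1/1*2/3) = [0/1, 2/3)
  'c': [0/1 + 1/1*2/3, 0/1 + 1/1*5/6) = [2/3, 5/6) <- contains code 715/864
  'b': [0/1 + 1/1*5/6, 0/1 + 1/1*1/1) = [5/6, 1/1)
  emit 'c', narrow to [2/3, 5/6)
Step 2: interval [2/3, 5/6), width = 5/6 - 2/3 = 1/6
  'e': [2/3 + 1/6*0/1, 2/3 + 1/6*2/3) = [2/3, 7/9)
  'c': [2/3 + 1/6*2/3, 2/3 + 1/6*5/6) = [7/9, 29/36)
  'b': [2/3 + 1/6*5/6, 2/3 + 1/6*1/1) = [29/36, 5/6) <- contains code 715/864
  emit 'b', narrow to [29/36, 5/6)
Step 3: interval [29/36, 5/6), width = 5/6 - 29/36 = 1/36
  'e': [29/36 + 1/36*0/1, 29/36 + 1/36*2/3) = [29/36, 89/108)
  'c': [29/36 + 1/36*2/3, 29/36 + 1/36*5/6) = [89/108, 179/216) <- contains code 715/864
  'b': [29/36 + 1/36*5/6, 29/36 + 1/36*1/1) = [179/216, 5/6)
  emit 'c', narrow to [89/108, 179/216)
Step 4: interval [89/108, 179/216), width = 179/216 - 89/108 = 1/216
  'e': [89/108 + 1/216*0/1, 89/108 + 1/216*2/3) = [89/108, 67/81)
  'c': [89/108 + 1/216*2/3, 89/108 + 1/216*5/6) = [67/81, 1073/1296) <- contains code 715/864
  'b': [89/108 + 1/216*5/6, 89/108 + 1/216*1/1) = [1073/1296, 179/216)
  emit 'c', narrow to [67/81, 1073/1296)

Answer: cbcc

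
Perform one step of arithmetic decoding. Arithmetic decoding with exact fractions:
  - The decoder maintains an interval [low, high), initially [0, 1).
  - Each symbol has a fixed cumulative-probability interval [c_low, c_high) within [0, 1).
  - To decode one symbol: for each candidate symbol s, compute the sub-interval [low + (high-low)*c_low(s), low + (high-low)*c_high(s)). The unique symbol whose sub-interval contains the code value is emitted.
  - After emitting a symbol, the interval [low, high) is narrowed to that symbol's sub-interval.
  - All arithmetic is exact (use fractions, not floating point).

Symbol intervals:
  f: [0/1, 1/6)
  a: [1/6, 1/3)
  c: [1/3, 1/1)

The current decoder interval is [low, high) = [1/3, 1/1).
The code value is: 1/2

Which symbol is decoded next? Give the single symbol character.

Interval width = high − low = 1/1 − 1/3 = 2/3
Scaled code = (code − low) / width = (1/2 − 1/3) / 2/3 = 1/4
  f: [0/1, 1/6) 
  a: [1/6, 1/3) ← scaled code falls here ✓
  c: [1/3, 1/1) 

Answer: a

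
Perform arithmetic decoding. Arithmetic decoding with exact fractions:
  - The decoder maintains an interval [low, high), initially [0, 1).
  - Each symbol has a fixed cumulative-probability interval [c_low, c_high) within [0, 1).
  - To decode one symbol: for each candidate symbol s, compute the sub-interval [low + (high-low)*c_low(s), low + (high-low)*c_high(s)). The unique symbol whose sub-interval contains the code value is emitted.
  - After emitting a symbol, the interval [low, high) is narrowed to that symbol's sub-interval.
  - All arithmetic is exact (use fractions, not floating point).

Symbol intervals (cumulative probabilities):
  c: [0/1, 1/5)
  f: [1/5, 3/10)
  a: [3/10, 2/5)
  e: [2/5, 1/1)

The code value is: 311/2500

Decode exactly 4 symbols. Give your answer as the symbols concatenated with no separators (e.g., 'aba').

Answer: ceae

Derivation:
Step 1: interval [0/1, 1/1), width = 1/1 - 0/1 = 1/1
  'c': [0/1 + 1/1*0/1, 0/1 + 1/1*1/5) = [0/1, 1/5) <- contains code 311/2500
  'f': [0/1 + 1/1*1/5, 0/1 + 1/1*3/10) = [1/5, 3/10)
  'a': [0/1 + 1/1*3/10, 0/1 + 1/1*2/5) = [3/10, 2/5)
  'e': [0/1 + 1/1*2/5, 0/1 + 1/1*1/1) = [2/5, 1/1)
  emit 'c', narrow to [0/1, 1/5)
Step 2: interval [0/1, 1/5), width = 1/5 - 0/1 = 1/5
  'c': [0/1 + 1/5*0/1, 0/1 + 1/5*1/5) = [0/1, 1/25)
  'f': [0/1 + 1/5*1/5, 0/1 + 1/5*3/10) = [1/25, 3/50)
  'a': [0/1 + 1/5*3/10, 0/1 + 1/5*2/5) = [3/50, 2/25)
  'e': [0/1 + 1/5*2/5, 0/1 + 1/5*1/1) = [2/25, 1/5) <- contains code 311/2500
  emit 'e', narrow to [2/25, 1/5)
Step 3: interval [2/25, 1/5), width = 1/5 - 2/25 = 3/25
  'c': [2/25 + 3/25*0/1, 2/25 + 3/25*1/5) = [2/25, 13/125)
  'f': [2/25 + 3/25*1/5, 2/25 + 3/25*3/10) = [13/125, 29/250)
  'a': [2/25 + 3/25*3/10, 2/25 + 3/25*2/5) = [29/250, 16/125) <- contains code 311/2500
  'e': [2/25 + 3/25*2/5, 2/25 + 3/25*1/1) = [16/125, 1/5)
  emit 'a', narrow to [29/250, 16/125)
Step 4: interval [29/250, 16/125), width = 16/125 - 29/250 = 3/250
  'c': [29/250 + 3/250*0/1, 29/250 + 3/250*1/5) = [29/250, 74/625)
  'f': [29/250 + 3/250*1/5, 29/250 + 3/250*3/10) = [74/625, 299/2500)
  'a': [29/250 + 3/250*3/10, 29/250 + 3/250*2/5) = [299/2500, 151/1250)
  'e': [29/250 + 3/250*2/5, 29/250 + 3/250*1/1) = [151/1250, 16/125) <- contains code 311/2500
  emit 'e', narrow to [151/1250, 16/125)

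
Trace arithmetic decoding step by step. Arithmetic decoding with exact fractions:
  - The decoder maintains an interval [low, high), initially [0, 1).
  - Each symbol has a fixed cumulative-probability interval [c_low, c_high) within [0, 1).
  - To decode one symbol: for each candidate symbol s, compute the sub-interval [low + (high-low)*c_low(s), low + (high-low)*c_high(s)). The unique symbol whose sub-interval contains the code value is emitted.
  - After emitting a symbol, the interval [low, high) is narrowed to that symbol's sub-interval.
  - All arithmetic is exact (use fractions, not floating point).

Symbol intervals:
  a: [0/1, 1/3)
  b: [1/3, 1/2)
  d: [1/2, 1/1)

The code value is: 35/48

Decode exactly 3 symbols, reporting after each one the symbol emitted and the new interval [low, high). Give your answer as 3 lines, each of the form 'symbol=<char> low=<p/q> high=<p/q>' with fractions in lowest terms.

Step 1: interval [0/1, 1/1), width = 1/1 - 0/1 = 1/1
  'a': [0/1 + 1/1*0/1, 0/1 + 1/1*1/3) = [0/1, 1/3)
  'b': [0/1 + 1/1*1/3, 0/1 + 1/1*1/2) = [1/3, 1/2)
  'd': [0/1 + 1/1*1/2, 0/1 + 1/1*1/1) = [1/2, 1/1) <- contains code 35/48
  emit 'd', narrow to [1/2, 1/1)
Step 2: interval [1/2, 1/1), width = 1/1 - 1/2 = 1/2
  'a': [1/2 + 1/2*0/1, 1/2 + 1/2*1/3) = [1/2, 2/3)
  'b': [1/2 + 1/2*1/3, 1/2 + 1/2*1/2) = [2/3, 3/4) <- contains code 35/48
  'd': [1/2 + 1/2*1/2, 1/2 + 1/2*1/1) = [3/4, 1/1)
  emit 'b', narrow to [2/3, 3/4)
Step 3: interval [2/3, 3/4), width = 3/4 - 2/3 = 1/12
  'a': [2/3 + 1/12*0/1, 2/3 + 1/12*1/3) = [2/3, 25/36)
  'b': [2/3 + 1/12*1/3, 2/3 + 1/12*1/2) = [25/36, 17/24)
  'd': [2/3 + 1/12*1/2, 2/3 + 1/12*1/1) = [17/24, 3/4) <- contains code 35/48
  emit 'd', narrow to [17/24, 3/4)

Answer: symbol=d low=1/2 high=1/1
symbol=b low=2/3 high=3/4
symbol=d low=17/24 high=3/4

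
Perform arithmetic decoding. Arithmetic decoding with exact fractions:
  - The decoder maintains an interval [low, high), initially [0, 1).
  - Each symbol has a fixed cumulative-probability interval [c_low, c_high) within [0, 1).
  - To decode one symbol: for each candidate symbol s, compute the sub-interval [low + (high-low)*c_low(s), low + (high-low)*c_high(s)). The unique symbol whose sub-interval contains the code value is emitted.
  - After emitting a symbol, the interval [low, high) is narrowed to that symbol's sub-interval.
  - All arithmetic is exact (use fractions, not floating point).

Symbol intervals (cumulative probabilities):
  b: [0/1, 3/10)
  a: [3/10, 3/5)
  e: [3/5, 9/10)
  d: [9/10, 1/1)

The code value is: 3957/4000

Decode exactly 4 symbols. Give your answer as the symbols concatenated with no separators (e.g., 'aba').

Answer: dede

Derivation:
Step 1: interval [0/1, 1/1), width = 1/1 - 0/1 = 1/1
  'b': [0/1 + 1/1*0/1, 0/1 + 1/1*3/10) = [0/1, 3/10)
  'a': [0/1 + 1/1*3/10, 0/1 + 1/1*3/5) = [3/10, 3/5)
  'e': [0/1 + 1/1*3/5, 0/1 + 1/1*9/10) = [3/5, 9/10)
  'd': [0/1 + 1/1*9/10, 0/1 + 1/1*1/1) = [9/10, 1/1) <- contains code 3957/4000
  emit 'd', narrow to [9/10, 1/1)
Step 2: interval [9/10, 1/1), width = 1/1 - 9/10 = 1/10
  'b': [9/10 + 1/10*0/1, 9/10 + 1/10*3/10) = [9/10, 93/100)
  'a': [9/10 + 1/10*3/10, 9/10 + 1/10*3/5) = [93/100, 24/25)
  'e': [9/10 + 1/10*3/5, 9/10 + 1/10*9/10) = [24/25, 99/100) <- contains code 3957/4000
  'd': [9/10 + 1/10*9/10, 9/10 + 1/10*1/1) = [99/100, 1/1)
  emit 'e', narrow to [24/25, 99/100)
Step 3: interval [24/25, 99/100), width = 99/100 - 24/25 = 3/100
  'b': [24/25 + 3/100*0/1, 24/25 + 3/100*3/10) = [24/25, 969/1000)
  'a': [24/25 + 3/100*3/10, 24/25 + 3/100*3/5) = [969/1000, 489/500)
  'e': [24/25 + 3/100*3/5, 24/25 + 3/100*9/10) = [489/500, 987/1000)
  'd': [24/25 + 3/100*9/10, 24/25 + 3/100*1/1) = [987/1000, 99/100) <- contains code 3957/4000
  emit 'd', narrow to [987/1000, 99/100)
Step 4: interval [987/1000, 99/100), width = 99/100 - 987/1000 = 3/1000
  'b': [987/1000 + 3/1000*0/1, 987/1000 + 3/1000*3/10) = [987/1000, 9879/10000)
  'a': [987/1000 + 3/1000*3/10, 987/1000 + 3/1000*3/5) = [9879/10000, 618/625)
  'e': [987/1000 + 3/1000*3/5, 987/1000 + 3/1000*9/10) = [618/625, 9897/10000) <- contains code 3957/4000
  'd': [987/1000 + 3/1000*9/10, 987/1000 + 3/1000*1/1) = [9897/10000, 99/100)
  emit 'e', narrow to [618/625, 9897/10000)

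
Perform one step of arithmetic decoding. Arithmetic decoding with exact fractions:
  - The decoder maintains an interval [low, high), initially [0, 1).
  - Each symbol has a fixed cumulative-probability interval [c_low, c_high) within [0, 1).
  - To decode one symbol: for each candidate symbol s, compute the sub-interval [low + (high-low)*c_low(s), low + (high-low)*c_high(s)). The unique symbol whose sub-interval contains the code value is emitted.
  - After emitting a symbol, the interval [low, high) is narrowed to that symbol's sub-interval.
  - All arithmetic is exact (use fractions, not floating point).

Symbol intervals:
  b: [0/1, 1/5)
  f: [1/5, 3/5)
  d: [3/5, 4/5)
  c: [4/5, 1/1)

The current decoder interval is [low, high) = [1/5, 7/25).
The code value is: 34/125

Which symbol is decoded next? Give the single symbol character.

Answer: c

Derivation:
Interval width = high − low = 7/25 − 1/5 = 2/25
Scaled code = (code − low) / width = (34/125 − 1/5) / 2/25 = 9/10
  b: [0/1, 1/5) 
  f: [1/5, 3/5) 
  d: [3/5, 4/5) 
  c: [4/5, 1/1) ← scaled code falls here ✓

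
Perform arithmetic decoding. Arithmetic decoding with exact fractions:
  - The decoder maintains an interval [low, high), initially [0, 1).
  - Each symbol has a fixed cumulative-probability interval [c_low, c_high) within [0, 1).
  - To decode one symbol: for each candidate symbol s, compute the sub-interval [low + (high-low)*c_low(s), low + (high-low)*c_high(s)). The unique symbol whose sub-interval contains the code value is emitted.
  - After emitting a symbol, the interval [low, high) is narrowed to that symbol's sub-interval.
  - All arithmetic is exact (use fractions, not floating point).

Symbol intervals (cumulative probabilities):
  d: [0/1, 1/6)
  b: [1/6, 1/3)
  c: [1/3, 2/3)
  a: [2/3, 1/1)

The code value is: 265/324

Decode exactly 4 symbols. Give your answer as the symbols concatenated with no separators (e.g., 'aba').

Step 1: interval [0/1, 1/1), width = 1/1 - 0/1 = 1/1
  'd': [0/1 + 1/1*0/1, 0/1 + 1/1*1/6) = [0/1, 1/6)
  'b': [0/1 + 1/1*1/6, 0/1 + 1/1*1/3) = [1/6, 1/3)
  'c': [0/1 + 1/1*1/3, 0/1 + 1/1*2/3) = [1/3, 2/3)
  'a': [0/1 + 1/1*2/3, 0/1 + 1/1*1/1) = [2/3, 1/1) <- contains code 265/324
  emit 'a', narrow to [2/3, 1/1)
Step 2: interval [2/3, 1/1), width = 1/1 - 2/3 = 1/3
  'd': [2/3 + 1/3*0/1, 2/3 + 1/3*1/6) = [2/3, 13/18)
  'b': [2/3 + 1/3*1/6, 2/3 + 1/3*1/3) = [13/18, 7/9)
  'c': [2/3 + 1/3*1/3, 2/3 + 1/3*2/3) = [7/9, 8/9) <- contains code 265/324
  'a': [2/3 + 1/3*2/3, 2/3 + 1/3*1/1) = [8/9, 1/1)
  emit 'c', narrow to [7/9, 8/9)
Step 3: interval [7/9, 8/9), width = 8/9 - 7/9 = 1/9
  'd': [7/9 + 1/9*0/1, 7/9 + 1/9*1/6) = [7/9, 43/54)
  'b': [7/9 + 1/9*1/6, 7/9 + 1/9*1/3) = [43/54, 22/27)
  'c': [7/9 + 1/9*1/3, 7/9 + 1/9*2/3) = [22/27, 23/27) <- contains code 265/324
  'a': [7/9 + 1/9*2/3, 7/9 + 1/9*1/1) = [23/27, 8/9)
  emit 'c', narrow to [22/27, 23/27)
Step 4: interval [22/27, 23/27), width = 23/27 - 22/27 = 1/27
  'd': [22/27 + 1/27*0/1, 22/27 + 1/27*1/6) = [22/27, 133/162) <- contains code 265/324
  'b': [22/27 + 1/27*1/6, 22/27 + 1/27*1/3) = [133/162, 67/81)
  'c': [22/27 + 1/27*1/3, 22/27 + 1/27*2/3) = [67/81, 68/81)
  'a': [22/27 + 1/27*2/3, 22/27 + 1/27*1/1) = [68/81, 23/27)
  emit 'd', narrow to [22/27, 133/162)

Answer: accd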